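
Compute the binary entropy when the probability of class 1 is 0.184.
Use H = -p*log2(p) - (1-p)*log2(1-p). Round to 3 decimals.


H = -0.184*log2(0.184) - 0.816*log2(0.816) = 0.689.

0.689


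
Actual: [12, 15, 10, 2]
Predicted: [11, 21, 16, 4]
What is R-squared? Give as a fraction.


Mean(y) = 39/4. SS_res = 77. SS_tot = 371/4. R^2 = 1 - 77/(371/4) = 9/53.

9/53


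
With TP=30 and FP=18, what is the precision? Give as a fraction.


Precision = TP / (TP + FP) = 30 / 48 = 5/8.

5/8


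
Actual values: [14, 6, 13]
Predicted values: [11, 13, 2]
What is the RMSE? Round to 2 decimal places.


MSE = 59.6667. RMSE = sqrt(59.6667) = 7.72.

7.72


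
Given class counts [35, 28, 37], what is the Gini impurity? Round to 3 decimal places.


Total = 100. Proportions: 35/100, 28/100, 37/100. sum(p_i^2) = 0.3378. Gini = 1 - 0.3378 = 0.6622, which rounds to 0.662.

0.662


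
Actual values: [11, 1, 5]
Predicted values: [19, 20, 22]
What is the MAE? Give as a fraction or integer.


MAE = (1/3) * (|11-19|=8 + |1-20|=19 + |5-22|=17). Sum = 44. MAE = 44/3.

44/3


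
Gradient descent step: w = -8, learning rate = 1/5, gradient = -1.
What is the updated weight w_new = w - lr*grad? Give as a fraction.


w_new = -8 - 1/5 * -1 = -8 - -1/5 = -39/5.

-39/5


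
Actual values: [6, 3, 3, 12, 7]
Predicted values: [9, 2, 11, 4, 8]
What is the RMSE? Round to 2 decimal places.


MSE = 27.8000. RMSE = sqrt(27.8000) = 5.27.

5.27


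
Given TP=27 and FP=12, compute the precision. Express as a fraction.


Precision = TP / (TP + FP) = 27 / 39 = 9/13.

9/13


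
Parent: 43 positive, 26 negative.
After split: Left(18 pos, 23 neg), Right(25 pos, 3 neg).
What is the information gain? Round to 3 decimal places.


H(parent) = 0.9558. H(left) = 0.9892, H(right) = 0.4912. Weighted = (41/69)*0.9892 + (28/69)*0.4912 = 0.7871. IG = 0.9558 - 0.7871 = 0.1687, which rounds to 0.169.

0.169


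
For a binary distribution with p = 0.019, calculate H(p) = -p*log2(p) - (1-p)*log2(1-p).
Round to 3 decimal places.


H = -0.019*log2(0.019) - 0.981*log2(0.981) = 0.136.

0.136


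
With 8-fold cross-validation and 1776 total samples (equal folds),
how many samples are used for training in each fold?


Each validation fold has 1776/8 = 222 samples. Training set = 1776 - 222 = 1554.

1554


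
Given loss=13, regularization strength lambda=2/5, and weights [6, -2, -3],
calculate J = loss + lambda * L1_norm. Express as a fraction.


L1 norm = sum(|w|) = 11. J = 13 + 2/5 * 11 = 87/5.

87/5


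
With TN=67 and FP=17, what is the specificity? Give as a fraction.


Specificity = TN / (TN + FP) = 67 / 84 = 67/84.

67/84


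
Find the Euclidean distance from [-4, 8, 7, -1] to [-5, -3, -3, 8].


d = sqrt(sum of squared differences). (-4--5)^2=1, (8--3)^2=121, (7--3)^2=100, (-1-8)^2=81. Sum = 303.

sqrt(303)


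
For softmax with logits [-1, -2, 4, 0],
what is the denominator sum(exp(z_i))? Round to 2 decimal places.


Denom = e^-1=0.3679 + e^-2=0.1353 + e^4=54.5982 + e^0=1.0000. Sum = 56.1014, which rounds to 56.10.

56.10


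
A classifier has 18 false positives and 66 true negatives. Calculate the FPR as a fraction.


FPR = FP / (FP + TN) = 18 / 84 = 3/14.

3/14


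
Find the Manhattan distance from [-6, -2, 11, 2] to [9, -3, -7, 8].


d = sum of absolute differences: |-6-9|=15 + |-2--3|=1 + |11--7|=18 + |2-8|=6 = 40.

40


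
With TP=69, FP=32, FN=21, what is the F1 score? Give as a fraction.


Precision = 69/101 = 69/101. Recall = 69/90 = 23/30. F1 = 2*P*R/(P+R) = 138/191.

138/191


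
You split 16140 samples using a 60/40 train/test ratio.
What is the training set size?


Test set = 16140 * 40% = 6456. Training set = 16140 - 6456 = 9684.

9684


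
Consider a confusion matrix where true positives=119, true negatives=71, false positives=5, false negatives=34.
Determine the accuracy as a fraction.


Accuracy = (TP + TN) / (TP + TN + FP + FN) = (119 + 71) / 229 = 190/229.

190/229


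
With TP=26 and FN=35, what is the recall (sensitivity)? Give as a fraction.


Recall = TP / (TP + FN) = 26 / 61 = 26/61.

26/61


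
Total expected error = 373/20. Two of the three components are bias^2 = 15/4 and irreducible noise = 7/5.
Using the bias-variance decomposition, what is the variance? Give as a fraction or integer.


Total error = bias^2 + variance + irreducible noise. So variance = 373/20 - 15/4 - 7/5 = 27/2.

27/2


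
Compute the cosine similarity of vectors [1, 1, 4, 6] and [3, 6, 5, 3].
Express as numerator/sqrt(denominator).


dot = 47. |a|^2 = 54, |b|^2 = 79. cos = 47/sqrt(4266).

47/sqrt(4266)


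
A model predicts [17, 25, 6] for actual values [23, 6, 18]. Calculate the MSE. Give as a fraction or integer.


MSE = (1/3) * ((23-17)^2=36 + (6-25)^2=361 + (18-6)^2=144). Sum = 541. MSE = 541/3.

541/3


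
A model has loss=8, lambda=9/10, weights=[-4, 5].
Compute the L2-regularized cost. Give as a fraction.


L2 sq norm = sum(w^2) = 41. J = 8 + 9/10 * 41 = 449/10.

449/10


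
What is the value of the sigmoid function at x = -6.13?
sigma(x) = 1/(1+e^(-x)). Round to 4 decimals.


sigma(-6.13) = 1/(1+e^(6.13)) = 1/(1+459.436161) = 1/460.436161 = 0.0022.

0.0022


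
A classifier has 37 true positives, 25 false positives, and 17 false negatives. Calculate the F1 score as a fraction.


Precision = 37/62 = 37/62. Recall = 37/54 = 37/54. F1 = 2*P*R/(P+R) = 37/58.

37/58


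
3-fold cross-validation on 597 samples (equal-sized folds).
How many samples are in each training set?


Each validation fold has 597/3 = 199 samples. Training set = 597 - 199 = 398.

398


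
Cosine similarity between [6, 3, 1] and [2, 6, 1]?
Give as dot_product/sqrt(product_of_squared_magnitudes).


dot = 31. |a|^2 = 46, |b|^2 = 41. cos = 31/sqrt(1886).

31/sqrt(1886)


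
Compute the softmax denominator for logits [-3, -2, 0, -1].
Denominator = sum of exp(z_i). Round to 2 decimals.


Denom = e^-3=0.0498 + e^-2=0.1353 + e^0=1.0000 + e^-1=0.3679. Sum = 1.5530, which rounds to 1.55.

1.55


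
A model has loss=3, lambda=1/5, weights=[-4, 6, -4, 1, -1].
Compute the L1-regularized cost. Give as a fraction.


L1 norm = sum(|w|) = 16. J = 3 + 1/5 * 16 = 31/5.

31/5


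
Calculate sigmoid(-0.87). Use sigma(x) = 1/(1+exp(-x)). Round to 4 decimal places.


sigma(-0.87) = 1/(1+e^(0.87)) = 1/(1+2.386911) = 1/3.386911 = 0.2953.

0.2953


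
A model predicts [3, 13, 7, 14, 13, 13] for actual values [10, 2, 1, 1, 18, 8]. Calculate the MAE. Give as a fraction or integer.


MAE = (1/6) * (|10-3|=7 + |2-13|=11 + |1-7|=6 + |1-14|=13 + |18-13|=5 + |8-13|=5). Sum = 47. MAE = 47/6.

47/6


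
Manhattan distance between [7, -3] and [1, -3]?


d = sum of absolute differences: |7-1|=6 + |-3--3|=0 = 6.

6


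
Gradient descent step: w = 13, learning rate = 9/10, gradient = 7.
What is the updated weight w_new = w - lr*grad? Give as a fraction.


w_new = 13 - 9/10 * 7 = 13 - 63/10 = 67/10.

67/10


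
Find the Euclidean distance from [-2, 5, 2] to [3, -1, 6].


d = sqrt(sum of squared differences). (-2-3)^2=25, (5--1)^2=36, (2-6)^2=16. Sum = 77.

sqrt(77)


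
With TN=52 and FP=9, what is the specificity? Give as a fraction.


Specificity = TN / (TN + FP) = 52 / 61 = 52/61.

52/61


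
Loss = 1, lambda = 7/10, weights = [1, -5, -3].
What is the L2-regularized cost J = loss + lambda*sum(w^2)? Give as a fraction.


L2 sq norm = sum(w^2) = 35. J = 1 + 7/10 * 35 = 51/2.

51/2


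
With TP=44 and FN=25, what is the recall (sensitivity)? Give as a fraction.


Recall = TP / (TP + FN) = 44 / 69 = 44/69.

44/69


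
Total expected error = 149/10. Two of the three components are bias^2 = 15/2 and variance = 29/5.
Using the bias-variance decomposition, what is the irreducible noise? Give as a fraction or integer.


Total error = bias^2 + variance + irreducible noise. So irreducible noise = 149/10 - 15/2 - 29/5 = 8/5.

8/5


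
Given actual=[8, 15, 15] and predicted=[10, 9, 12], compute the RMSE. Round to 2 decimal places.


MSE = 16.3333. RMSE = sqrt(16.3333) = 4.04.

4.04


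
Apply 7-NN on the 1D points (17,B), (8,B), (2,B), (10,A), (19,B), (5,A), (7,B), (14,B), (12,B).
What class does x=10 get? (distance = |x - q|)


Distances: |17-10|=7, |8-10|=2, |2-10|=8, |10-10|=0, |19-10|=9, |5-10|=5, |7-10|=3, |14-10|=4, |12-10|=2. 7 nearest: (10,A), (8,B), (12,B), (7,B), (14,B), (5,A), (17,B). Counts: {'A': 2, 'B': 5}. Majority class: B.

B


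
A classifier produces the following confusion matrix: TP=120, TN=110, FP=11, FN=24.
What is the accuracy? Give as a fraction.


Accuracy = (TP + TN) / (TP + TN + FP + FN) = (120 + 110) / 265 = 46/53.

46/53


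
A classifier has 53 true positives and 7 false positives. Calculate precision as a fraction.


Precision = TP / (TP + FP) = 53 / 60 = 53/60.

53/60


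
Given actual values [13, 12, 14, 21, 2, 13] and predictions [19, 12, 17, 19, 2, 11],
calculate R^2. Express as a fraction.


Mean(y) = 25/2. SS_res = 53. SS_tot = 371/2. R^2 = 1 - 53/(371/2) = 5/7.

5/7


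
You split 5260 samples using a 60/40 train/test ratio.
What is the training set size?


Test set = 5260 * 40% = 2104. Training set = 5260 - 2104 = 3156.

3156


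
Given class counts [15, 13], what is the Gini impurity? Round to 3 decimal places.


Total = 28. Proportions: 15/28, 13/28. sum(p_i^2) = 0.5026. Gini = 1 - 0.5026 = 0.4974, which rounds to 0.497.

0.497


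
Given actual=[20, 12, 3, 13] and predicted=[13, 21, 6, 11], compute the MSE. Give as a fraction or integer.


MSE = (1/4) * ((20-13)^2=49 + (12-21)^2=81 + (3-6)^2=9 + (13-11)^2=4). Sum = 143. MSE = 143/4.

143/4


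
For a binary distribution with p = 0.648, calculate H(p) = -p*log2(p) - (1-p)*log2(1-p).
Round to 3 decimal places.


H = -0.648*log2(0.648) - 0.352*log2(0.352) = 0.936.

0.936


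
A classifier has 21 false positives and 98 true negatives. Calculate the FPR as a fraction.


FPR = FP / (FP + TN) = 21 / 119 = 3/17.

3/17


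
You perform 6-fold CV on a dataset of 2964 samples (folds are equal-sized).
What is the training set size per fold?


Each validation fold has 2964/6 = 494 samples. Training set = 2964 - 494 = 2470.

2470


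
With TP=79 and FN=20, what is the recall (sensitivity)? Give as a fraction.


Recall = TP / (TP + FN) = 79 / 99 = 79/99.

79/99


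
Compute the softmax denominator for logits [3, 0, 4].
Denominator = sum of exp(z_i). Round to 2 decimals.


Denom = e^3=20.0855 + e^0=1.0000 + e^4=54.5982. Sum = 75.6837, which rounds to 75.68.

75.68


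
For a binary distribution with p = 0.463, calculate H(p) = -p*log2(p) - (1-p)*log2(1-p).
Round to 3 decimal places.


H = -0.463*log2(0.463) - 0.537*log2(0.537) = 0.996.

0.996


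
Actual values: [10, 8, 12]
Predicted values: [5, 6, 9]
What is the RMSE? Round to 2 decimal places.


MSE = 12.6667. RMSE = sqrt(12.6667) = 3.56.

3.56


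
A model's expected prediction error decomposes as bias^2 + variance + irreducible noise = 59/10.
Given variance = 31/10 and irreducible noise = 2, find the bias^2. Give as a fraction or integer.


Total error = bias^2 + variance + irreducible noise. So bias^2 = 59/10 - 31/10 - 2 = 4/5.

4/5


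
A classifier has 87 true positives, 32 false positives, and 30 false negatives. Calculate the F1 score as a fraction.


Precision = 87/119 = 87/119. Recall = 87/117 = 29/39. F1 = 2*P*R/(P+R) = 87/118.

87/118


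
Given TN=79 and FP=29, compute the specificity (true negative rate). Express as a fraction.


Specificity = TN / (TN + FP) = 79 / 108 = 79/108.

79/108


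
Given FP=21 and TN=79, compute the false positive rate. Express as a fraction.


FPR = FP / (FP + TN) = 21 / 100 = 21/100.

21/100


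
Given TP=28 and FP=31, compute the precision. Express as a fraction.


Precision = TP / (TP + FP) = 28 / 59 = 28/59.

28/59


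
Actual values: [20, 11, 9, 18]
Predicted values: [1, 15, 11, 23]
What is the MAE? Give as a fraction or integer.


MAE = (1/4) * (|20-1|=19 + |11-15|=4 + |9-11|=2 + |18-23|=5). Sum = 30. MAE = 15/2.

15/2


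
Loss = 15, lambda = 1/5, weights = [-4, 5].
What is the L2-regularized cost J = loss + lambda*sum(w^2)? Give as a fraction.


L2 sq norm = sum(w^2) = 41. J = 15 + 1/5 * 41 = 116/5.

116/5


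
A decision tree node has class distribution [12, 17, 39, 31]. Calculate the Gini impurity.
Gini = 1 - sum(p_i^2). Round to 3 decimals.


Total = 99. Proportions: 12/99, 17/99, 39/99, 31/99. sum(p_i^2) = 0.2974. Gini = 1 - 0.2974 = 0.7026, which rounds to 0.703.

0.703


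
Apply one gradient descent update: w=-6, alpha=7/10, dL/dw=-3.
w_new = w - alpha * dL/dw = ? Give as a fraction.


w_new = -6 - 7/10 * -3 = -6 - -21/10 = -39/10.

-39/10


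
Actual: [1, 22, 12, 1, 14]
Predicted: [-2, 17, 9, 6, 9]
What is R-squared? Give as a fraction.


Mean(y) = 10. SS_res = 93. SS_tot = 326. R^2 = 1 - 93/(326) = 233/326.

233/326


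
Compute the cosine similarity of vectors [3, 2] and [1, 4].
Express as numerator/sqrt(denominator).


dot = 11. |a|^2 = 13, |b|^2 = 17. cos = 11/sqrt(221).

11/sqrt(221)


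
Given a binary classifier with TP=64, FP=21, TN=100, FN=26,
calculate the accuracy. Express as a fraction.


Accuracy = (TP + TN) / (TP + TN + FP + FN) = (64 + 100) / 211 = 164/211.

164/211


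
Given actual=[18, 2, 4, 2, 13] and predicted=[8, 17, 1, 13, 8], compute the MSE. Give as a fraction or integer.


MSE = (1/5) * ((18-8)^2=100 + (2-17)^2=225 + (4-1)^2=9 + (2-13)^2=121 + (13-8)^2=25). Sum = 480. MSE = 96.

96


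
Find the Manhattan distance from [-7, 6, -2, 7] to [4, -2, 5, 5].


d = sum of absolute differences: |-7-4|=11 + |6--2|=8 + |-2-5|=7 + |7-5|=2 = 28.

28


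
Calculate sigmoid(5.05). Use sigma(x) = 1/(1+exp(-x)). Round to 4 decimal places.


sigma(5.05) = 1/(1+e^(-5.05)) = 1/(1+0.006409) = 1/1.006409 = 0.9936.

0.9936


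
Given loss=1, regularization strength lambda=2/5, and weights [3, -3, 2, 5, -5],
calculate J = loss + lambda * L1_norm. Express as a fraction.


L1 norm = sum(|w|) = 18. J = 1 + 2/5 * 18 = 41/5.

41/5


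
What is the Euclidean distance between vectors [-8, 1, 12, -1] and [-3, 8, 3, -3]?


d = sqrt(sum of squared differences). (-8--3)^2=25, (1-8)^2=49, (12-3)^2=81, (-1--3)^2=4. Sum = 159.

sqrt(159)


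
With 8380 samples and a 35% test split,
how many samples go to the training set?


Test set = 8380 * 35% = 2933. Training set = 8380 - 2933 = 5447.

5447


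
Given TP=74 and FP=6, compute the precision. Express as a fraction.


Precision = TP / (TP + FP) = 74 / 80 = 37/40.

37/40


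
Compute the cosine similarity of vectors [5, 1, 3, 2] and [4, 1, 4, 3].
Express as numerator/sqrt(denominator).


dot = 39. |a|^2 = 39, |b|^2 = 42. cos = 39/sqrt(1638).

39/sqrt(1638)


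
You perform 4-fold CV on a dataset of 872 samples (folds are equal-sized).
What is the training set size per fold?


Each validation fold has 872/4 = 218 samples. Training set = 872 - 218 = 654.

654


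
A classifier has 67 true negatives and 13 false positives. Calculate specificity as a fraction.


Specificity = TN / (TN + FP) = 67 / 80 = 67/80.

67/80


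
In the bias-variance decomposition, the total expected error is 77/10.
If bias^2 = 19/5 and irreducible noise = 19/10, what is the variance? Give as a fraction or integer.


Total error = bias^2 + variance + irreducible noise. So variance = 77/10 - 19/5 - 19/10 = 2.

2


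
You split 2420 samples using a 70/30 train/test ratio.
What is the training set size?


Test set = 2420 * 30% = 726. Training set = 2420 - 726 = 1694.

1694


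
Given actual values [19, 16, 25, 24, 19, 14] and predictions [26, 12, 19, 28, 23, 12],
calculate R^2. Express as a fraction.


Mean(y) = 39/2. SS_res = 137. SS_tot = 187/2. R^2 = 1 - 137/(187/2) = -87/187.

-87/187


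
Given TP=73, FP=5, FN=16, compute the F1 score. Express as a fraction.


Precision = 73/78 = 73/78. Recall = 73/89 = 73/89. F1 = 2*P*R/(P+R) = 146/167.

146/167


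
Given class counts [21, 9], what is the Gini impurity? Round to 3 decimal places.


Total = 30. Proportions: 21/30, 9/30. sum(p_i^2) = 0.5800. Gini = 1 - 0.5800 = 0.4200, which rounds to 0.420.

0.420


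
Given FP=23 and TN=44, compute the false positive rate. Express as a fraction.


FPR = FP / (FP + TN) = 23 / 67 = 23/67.

23/67


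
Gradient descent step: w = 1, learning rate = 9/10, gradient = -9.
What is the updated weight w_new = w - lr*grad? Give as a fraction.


w_new = 1 - 9/10 * -9 = 1 - -81/10 = 91/10.

91/10


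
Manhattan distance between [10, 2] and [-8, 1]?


d = sum of absolute differences: |10--8|=18 + |2-1|=1 = 19.

19


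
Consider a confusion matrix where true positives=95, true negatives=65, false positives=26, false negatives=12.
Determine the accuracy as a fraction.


Accuracy = (TP + TN) / (TP + TN + FP + FN) = (95 + 65) / 198 = 80/99.

80/99


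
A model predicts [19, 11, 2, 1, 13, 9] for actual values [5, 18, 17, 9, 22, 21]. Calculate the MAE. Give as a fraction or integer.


MAE = (1/6) * (|5-19|=14 + |18-11|=7 + |17-2|=15 + |9-1|=8 + |22-13|=9 + |21-9|=12). Sum = 65. MAE = 65/6.

65/6


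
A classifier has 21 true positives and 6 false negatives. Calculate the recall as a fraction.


Recall = TP / (TP + FN) = 21 / 27 = 7/9.

7/9


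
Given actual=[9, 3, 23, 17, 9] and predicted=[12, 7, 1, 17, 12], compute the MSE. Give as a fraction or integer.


MSE = (1/5) * ((9-12)^2=9 + (3-7)^2=16 + (23-1)^2=484 + (17-17)^2=0 + (9-12)^2=9). Sum = 518. MSE = 518/5.

518/5


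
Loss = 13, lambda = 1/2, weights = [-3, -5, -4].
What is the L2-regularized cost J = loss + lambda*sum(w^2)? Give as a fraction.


L2 sq norm = sum(w^2) = 50. J = 13 + 1/2 * 50 = 38.

38


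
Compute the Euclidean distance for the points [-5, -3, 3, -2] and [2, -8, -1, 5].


d = sqrt(sum of squared differences). (-5-2)^2=49, (-3--8)^2=25, (3--1)^2=16, (-2-5)^2=49. Sum = 139.

sqrt(139)


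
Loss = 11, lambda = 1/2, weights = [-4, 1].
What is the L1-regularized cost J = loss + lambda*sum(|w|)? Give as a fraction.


L1 norm = sum(|w|) = 5. J = 11 + 1/2 * 5 = 27/2.

27/2


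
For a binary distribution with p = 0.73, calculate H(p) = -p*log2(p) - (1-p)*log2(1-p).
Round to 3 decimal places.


H = -0.73*log2(0.73) - 0.27*log2(0.27) = 0.841.

0.841


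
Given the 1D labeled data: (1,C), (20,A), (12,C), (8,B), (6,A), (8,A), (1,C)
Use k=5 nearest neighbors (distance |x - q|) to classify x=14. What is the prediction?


Distances: |1-14|=13, |20-14|=6, |12-14|=2, |8-14|=6, |6-14|=8, |8-14|=6, |1-14|=13. 5 nearest: (12,C), (20,A), (8,A), (8,B), (6,A). Counts: {'C': 1, 'A': 3, 'B': 1}. Majority class: A.

A


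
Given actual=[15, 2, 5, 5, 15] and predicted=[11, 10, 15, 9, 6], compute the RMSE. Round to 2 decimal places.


MSE = 55.4000. RMSE = sqrt(55.4000) = 7.44.

7.44


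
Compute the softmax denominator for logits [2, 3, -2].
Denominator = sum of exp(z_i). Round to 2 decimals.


Denom = e^2=7.3891 + e^3=20.0855 + e^-2=0.1353. Sum = 27.6099, which rounds to 27.61.

27.61


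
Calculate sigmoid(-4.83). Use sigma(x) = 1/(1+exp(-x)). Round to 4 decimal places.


sigma(-4.83) = 1/(1+e^(4.83)) = 1/(1+125.210961) = 1/126.210961 = 0.0079.

0.0079


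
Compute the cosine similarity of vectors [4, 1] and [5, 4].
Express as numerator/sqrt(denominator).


dot = 24. |a|^2 = 17, |b|^2 = 41. cos = 24/sqrt(697).

24/sqrt(697)


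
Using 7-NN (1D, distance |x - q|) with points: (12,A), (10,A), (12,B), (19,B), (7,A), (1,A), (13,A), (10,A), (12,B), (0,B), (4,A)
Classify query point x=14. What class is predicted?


Distances: |12-14|=2, |10-14|=4, |12-14|=2, |19-14|=5, |7-14|=7, |1-14|=13, |13-14|=1, |10-14|=4, |12-14|=2, |0-14|=14, |4-14|=10. 7 nearest: (13,A), (12,A), (12,B), (12,B), (10,A), (10,A), (19,B). Counts: {'A': 4, 'B': 3}. Majority class: A.

A


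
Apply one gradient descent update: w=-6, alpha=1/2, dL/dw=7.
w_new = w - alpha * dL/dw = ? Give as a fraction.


w_new = -6 - 1/2 * 7 = -6 - 7/2 = -19/2.

-19/2


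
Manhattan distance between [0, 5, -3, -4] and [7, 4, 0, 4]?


d = sum of absolute differences: |0-7|=7 + |5-4|=1 + |-3-0|=3 + |-4-4|=8 = 19.

19


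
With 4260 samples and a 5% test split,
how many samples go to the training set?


Test set = 4260 * 5% = 213. Training set = 4260 - 213 = 4047.

4047


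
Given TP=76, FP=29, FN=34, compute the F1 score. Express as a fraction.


Precision = 76/105 = 76/105. Recall = 76/110 = 38/55. F1 = 2*P*R/(P+R) = 152/215.

152/215


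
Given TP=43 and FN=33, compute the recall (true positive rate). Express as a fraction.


Recall = TP / (TP + FN) = 43 / 76 = 43/76.

43/76


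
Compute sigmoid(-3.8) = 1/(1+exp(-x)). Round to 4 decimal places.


sigma(-3.8) = 1/(1+e^(3.8)) = 1/(1+44.701184) = 1/45.701184 = 0.0219.

0.0219


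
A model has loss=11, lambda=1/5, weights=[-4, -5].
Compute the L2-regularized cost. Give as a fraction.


L2 sq norm = sum(w^2) = 41. J = 11 + 1/5 * 41 = 96/5.

96/5


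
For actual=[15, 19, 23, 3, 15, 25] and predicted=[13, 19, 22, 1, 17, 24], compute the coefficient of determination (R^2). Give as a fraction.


Mean(y) = 50/3. SS_res = 14. SS_tot = 922/3. R^2 = 1 - 14/(922/3) = 440/461.

440/461


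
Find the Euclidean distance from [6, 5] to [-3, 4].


d = sqrt(sum of squared differences). (6--3)^2=81, (5-4)^2=1. Sum = 82.

sqrt(82)


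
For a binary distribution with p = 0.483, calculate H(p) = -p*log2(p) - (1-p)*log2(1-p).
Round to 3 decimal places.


H = -0.483*log2(0.483) - 0.517*log2(0.517) = 0.999.

0.999


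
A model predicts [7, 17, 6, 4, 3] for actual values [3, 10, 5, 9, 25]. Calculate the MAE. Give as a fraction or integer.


MAE = (1/5) * (|3-7|=4 + |10-17|=7 + |5-6|=1 + |9-4|=5 + |25-3|=22). Sum = 39. MAE = 39/5.

39/5


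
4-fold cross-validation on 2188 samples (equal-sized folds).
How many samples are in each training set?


Each validation fold has 2188/4 = 547 samples. Training set = 2188 - 547 = 1641.

1641


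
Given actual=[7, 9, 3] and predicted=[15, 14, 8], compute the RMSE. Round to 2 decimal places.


MSE = 38.0000. RMSE = sqrt(38.0000) = 6.16.

6.16


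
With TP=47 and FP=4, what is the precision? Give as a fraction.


Precision = TP / (TP + FP) = 47 / 51 = 47/51.

47/51


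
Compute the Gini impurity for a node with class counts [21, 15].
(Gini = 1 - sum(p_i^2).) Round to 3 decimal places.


Total = 36. Proportions: 21/36, 15/36. sum(p_i^2) = 0.5139. Gini = 1 - 0.5139 = 0.4861, which rounds to 0.486.

0.486


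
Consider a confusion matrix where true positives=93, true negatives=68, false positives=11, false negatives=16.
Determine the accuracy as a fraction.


Accuracy = (TP + TN) / (TP + TN + FP + FN) = (93 + 68) / 188 = 161/188.

161/188


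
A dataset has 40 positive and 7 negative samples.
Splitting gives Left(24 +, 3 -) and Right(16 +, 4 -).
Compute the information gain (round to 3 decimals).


H(parent) = 0.6072. H(left) = 0.5033, H(right) = 0.7219. Weighted = (27/47)*0.5033 + (20/47)*0.7219 = 0.5963. IG = 0.6072 - 0.5963 = 0.0109, which rounds to 0.011.

0.011


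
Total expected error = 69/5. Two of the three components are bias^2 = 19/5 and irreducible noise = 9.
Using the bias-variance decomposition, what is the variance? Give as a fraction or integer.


Total error = bias^2 + variance + irreducible noise. So variance = 69/5 - 19/5 - 9 = 1.

1


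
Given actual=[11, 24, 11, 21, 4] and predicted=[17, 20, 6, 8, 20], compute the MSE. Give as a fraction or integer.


MSE = (1/5) * ((11-17)^2=36 + (24-20)^2=16 + (11-6)^2=25 + (21-8)^2=169 + (4-20)^2=256). Sum = 502. MSE = 502/5.

502/5


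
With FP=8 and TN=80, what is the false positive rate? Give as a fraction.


FPR = FP / (FP + TN) = 8 / 88 = 1/11.

1/11


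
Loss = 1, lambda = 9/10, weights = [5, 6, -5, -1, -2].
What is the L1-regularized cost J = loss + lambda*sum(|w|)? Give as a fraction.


L1 norm = sum(|w|) = 19. J = 1 + 9/10 * 19 = 181/10.

181/10


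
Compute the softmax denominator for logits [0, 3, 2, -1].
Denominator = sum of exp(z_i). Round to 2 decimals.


Denom = e^0=1.0000 + e^3=20.0855 + e^2=7.3891 + e^-1=0.3679. Sum = 28.8425, which rounds to 28.84.

28.84


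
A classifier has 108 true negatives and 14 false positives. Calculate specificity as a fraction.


Specificity = TN / (TN + FP) = 108 / 122 = 54/61.

54/61


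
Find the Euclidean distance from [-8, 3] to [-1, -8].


d = sqrt(sum of squared differences). (-8--1)^2=49, (3--8)^2=121. Sum = 170.

sqrt(170)


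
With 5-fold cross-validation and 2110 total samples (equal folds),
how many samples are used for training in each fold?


Each validation fold has 2110/5 = 422 samples. Training set = 2110 - 422 = 1688.

1688


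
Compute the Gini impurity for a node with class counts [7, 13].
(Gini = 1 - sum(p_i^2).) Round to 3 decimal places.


Total = 20. Proportions: 7/20, 13/20. sum(p_i^2) = 0.5450. Gini = 1 - 0.5450 = 0.4550, which rounds to 0.455.

0.455


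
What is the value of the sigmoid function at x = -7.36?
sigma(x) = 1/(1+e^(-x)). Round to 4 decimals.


sigma(-7.36) = 1/(1+e^(7.36)) = 1/(1+1571.836563) = 1/1572.836563 = 0.0006.

0.0006


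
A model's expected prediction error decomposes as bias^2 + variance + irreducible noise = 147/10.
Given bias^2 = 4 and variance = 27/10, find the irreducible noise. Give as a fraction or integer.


Total error = bias^2 + variance + irreducible noise. So irreducible noise = 147/10 - 4 - 27/10 = 8.

8


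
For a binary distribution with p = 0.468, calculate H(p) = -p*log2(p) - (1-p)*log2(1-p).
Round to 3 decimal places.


H = -0.468*log2(0.468) - 0.532*log2(0.532) = 0.997.

0.997


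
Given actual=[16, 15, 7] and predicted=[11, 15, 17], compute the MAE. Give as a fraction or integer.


MAE = (1/3) * (|16-11|=5 + |15-15|=0 + |7-17|=10). Sum = 15. MAE = 5.

5


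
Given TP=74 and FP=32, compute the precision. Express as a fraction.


Precision = TP / (TP + FP) = 74 / 106 = 37/53.

37/53


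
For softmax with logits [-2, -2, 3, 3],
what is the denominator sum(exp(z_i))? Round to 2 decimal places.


Denom = e^-2=0.1353 + e^-2=0.1353 + e^3=20.0855 + e^3=20.0855. Sum = 40.4416, which rounds to 40.44.

40.44


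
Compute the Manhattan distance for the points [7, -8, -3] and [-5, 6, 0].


d = sum of absolute differences: |7--5|=12 + |-8-6|=14 + |-3-0|=3 = 29.

29


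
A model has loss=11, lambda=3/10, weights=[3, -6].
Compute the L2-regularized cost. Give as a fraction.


L2 sq norm = sum(w^2) = 45. J = 11 + 3/10 * 45 = 49/2.

49/2


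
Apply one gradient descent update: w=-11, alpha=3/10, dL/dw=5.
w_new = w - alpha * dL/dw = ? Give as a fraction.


w_new = -11 - 3/10 * 5 = -11 - 3/2 = -25/2.

-25/2


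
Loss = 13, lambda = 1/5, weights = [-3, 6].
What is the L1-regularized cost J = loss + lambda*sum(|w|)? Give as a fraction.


L1 norm = sum(|w|) = 9. J = 13 + 1/5 * 9 = 74/5.

74/5


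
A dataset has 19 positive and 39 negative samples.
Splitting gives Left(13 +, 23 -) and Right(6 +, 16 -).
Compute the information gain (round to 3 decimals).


H(parent) = 0.9124. H(left) = 0.9436, H(right) = 0.8454. Weighted = (36/58)*0.9436 + (22/58)*0.8454 = 0.9064. IG = 0.9124 - 0.9064 = 0.0060, which rounds to 0.006.

0.006


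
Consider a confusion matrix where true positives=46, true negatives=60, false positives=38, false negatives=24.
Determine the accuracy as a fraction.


Accuracy = (TP + TN) / (TP + TN + FP + FN) = (46 + 60) / 168 = 53/84.

53/84


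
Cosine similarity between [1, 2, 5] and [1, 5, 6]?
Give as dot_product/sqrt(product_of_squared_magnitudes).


dot = 41. |a|^2 = 30, |b|^2 = 62. cos = 41/sqrt(1860).

41/sqrt(1860)


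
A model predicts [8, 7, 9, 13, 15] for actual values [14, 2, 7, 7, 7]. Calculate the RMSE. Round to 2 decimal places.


MSE = 33.0000. RMSE = sqrt(33.0000) = 5.74.

5.74


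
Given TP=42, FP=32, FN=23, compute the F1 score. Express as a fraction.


Precision = 42/74 = 21/37. Recall = 42/65 = 42/65. F1 = 2*P*R/(P+R) = 84/139.

84/139


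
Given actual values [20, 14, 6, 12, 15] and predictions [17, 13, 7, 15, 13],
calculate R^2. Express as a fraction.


Mean(y) = 67/5. SS_res = 24. SS_tot = 516/5. R^2 = 1 - 24/(516/5) = 33/43.

33/43


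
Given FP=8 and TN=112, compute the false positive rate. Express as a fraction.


FPR = FP / (FP + TN) = 8 / 120 = 1/15.

1/15


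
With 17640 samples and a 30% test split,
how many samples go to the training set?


Test set = 17640 * 30% = 5292. Training set = 17640 - 5292 = 12348.

12348


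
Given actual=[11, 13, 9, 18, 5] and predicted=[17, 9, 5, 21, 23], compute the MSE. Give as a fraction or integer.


MSE = (1/5) * ((11-17)^2=36 + (13-9)^2=16 + (9-5)^2=16 + (18-21)^2=9 + (5-23)^2=324). Sum = 401. MSE = 401/5.

401/5


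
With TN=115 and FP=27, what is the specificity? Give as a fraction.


Specificity = TN / (TN + FP) = 115 / 142 = 115/142.

115/142


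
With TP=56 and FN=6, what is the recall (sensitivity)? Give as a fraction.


Recall = TP / (TP + FN) = 56 / 62 = 28/31.

28/31


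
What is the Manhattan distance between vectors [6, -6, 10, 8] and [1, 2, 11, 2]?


d = sum of absolute differences: |6-1|=5 + |-6-2|=8 + |10-11|=1 + |8-2|=6 = 20.

20


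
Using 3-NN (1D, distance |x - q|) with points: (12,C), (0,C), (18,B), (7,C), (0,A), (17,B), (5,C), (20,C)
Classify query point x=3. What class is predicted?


Distances: |12-3|=9, |0-3|=3, |18-3|=15, |7-3|=4, |0-3|=3, |17-3|=14, |5-3|=2, |20-3|=17. 3 nearest: (5,C), (0,A), (0,C). Counts: {'C': 2, 'A': 1}. Majority class: C.

C


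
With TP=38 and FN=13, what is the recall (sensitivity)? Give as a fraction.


Recall = TP / (TP + FN) = 38 / 51 = 38/51.

38/51


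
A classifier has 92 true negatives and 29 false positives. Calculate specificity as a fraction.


Specificity = TN / (TN + FP) = 92 / 121 = 92/121.

92/121


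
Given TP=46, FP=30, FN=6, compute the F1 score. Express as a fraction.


Precision = 46/76 = 23/38. Recall = 46/52 = 23/26. F1 = 2*P*R/(P+R) = 23/32.

23/32


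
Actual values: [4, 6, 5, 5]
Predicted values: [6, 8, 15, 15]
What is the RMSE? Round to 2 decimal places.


MSE = 52.0000. RMSE = sqrt(52.0000) = 7.21.

7.21


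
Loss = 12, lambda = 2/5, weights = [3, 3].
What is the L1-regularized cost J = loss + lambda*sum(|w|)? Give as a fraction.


L1 norm = sum(|w|) = 6. J = 12 + 2/5 * 6 = 72/5.

72/5


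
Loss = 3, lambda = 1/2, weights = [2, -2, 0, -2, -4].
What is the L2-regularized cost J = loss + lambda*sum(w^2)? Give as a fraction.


L2 sq norm = sum(w^2) = 28. J = 3 + 1/2 * 28 = 17.

17


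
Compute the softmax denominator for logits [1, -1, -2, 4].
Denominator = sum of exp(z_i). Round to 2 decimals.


Denom = e^1=2.7183 + e^-1=0.3679 + e^-2=0.1353 + e^4=54.5982. Sum = 57.8197, which rounds to 57.82.

57.82


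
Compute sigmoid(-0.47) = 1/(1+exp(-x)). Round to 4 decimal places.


sigma(-0.47) = 1/(1+e^(0.47)) = 1/(1+1.599994) = 1/2.599994 = 0.3846.

0.3846


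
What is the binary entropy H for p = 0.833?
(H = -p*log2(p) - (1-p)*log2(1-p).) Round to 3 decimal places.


H = -0.833*log2(0.833) - 0.167*log2(0.167) = 0.651.

0.651


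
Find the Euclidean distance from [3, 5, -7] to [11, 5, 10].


d = sqrt(sum of squared differences). (3-11)^2=64, (5-5)^2=0, (-7-10)^2=289. Sum = 353.

sqrt(353)


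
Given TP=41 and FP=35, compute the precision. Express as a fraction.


Precision = TP / (TP + FP) = 41 / 76 = 41/76.

41/76


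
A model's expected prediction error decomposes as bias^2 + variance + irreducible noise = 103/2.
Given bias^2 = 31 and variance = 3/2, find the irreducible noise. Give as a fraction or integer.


Total error = bias^2 + variance + irreducible noise. So irreducible noise = 103/2 - 31 - 3/2 = 19.

19


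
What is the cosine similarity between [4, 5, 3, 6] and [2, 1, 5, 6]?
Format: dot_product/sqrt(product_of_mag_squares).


dot = 64. |a|^2 = 86, |b|^2 = 66. cos = 64/sqrt(5676).

64/sqrt(5676)


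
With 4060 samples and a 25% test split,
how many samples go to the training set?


Test set = 4060 * 25% = 1015. Training set = 4060 - 1015 = 3045.

3045


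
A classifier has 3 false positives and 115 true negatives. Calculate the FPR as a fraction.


FPR = FP / (FP + TN) = 3 / 118 = 3/118.

3/118


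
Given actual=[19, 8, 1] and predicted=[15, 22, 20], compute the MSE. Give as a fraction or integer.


MSE = (1/3) * ((19-15)^2=16 + (8-22)^2=196 + (1-20)^2=361). Sum = 573. MSE = 191.

191


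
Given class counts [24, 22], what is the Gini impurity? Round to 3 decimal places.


Total = 46. Proportions: 24/46, 22/46. sum(p_i^2) = 0.5009. Gini = 1 - 0.5009 = 0.4991, which rounds to 0.499.

0.499


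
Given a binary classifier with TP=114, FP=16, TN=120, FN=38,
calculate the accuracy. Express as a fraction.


Accuracy = (TP + TN) / (TP + TN + FP + FN) = (114 + 120) / 288 = 13/16.

13/16


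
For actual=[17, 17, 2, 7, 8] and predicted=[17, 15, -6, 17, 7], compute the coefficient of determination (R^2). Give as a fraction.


Mean(y) = 51/5. SS_res = 169. SS_tot = 874/5. R^2 = 1 - 169/(874/5) = 29/874.

29/874


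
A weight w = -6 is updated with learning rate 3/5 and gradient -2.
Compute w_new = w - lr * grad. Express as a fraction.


w_new = -6 - 3/5 * -2 = -6 - -6/5 = -24/5.

-24/5


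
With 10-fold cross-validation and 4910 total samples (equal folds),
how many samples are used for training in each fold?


Each validation fold has 4910/10 = 491 samples. Training set = 4910 - 491 = 4419.

4419


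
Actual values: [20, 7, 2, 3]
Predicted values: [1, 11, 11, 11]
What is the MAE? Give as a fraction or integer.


MAE = (1/4) * (|20-1|=19 + |7-11|=4 + |2-11|=9 + |3-11|=8). Sum = 40. MAE = 10.

10


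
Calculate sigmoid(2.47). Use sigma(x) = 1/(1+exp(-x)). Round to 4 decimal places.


sigma(2.47) = 1/(1+e^(-2.47)) = 1/(1+0.084585) = 1/1.084585 = 0.9220.

0.9220


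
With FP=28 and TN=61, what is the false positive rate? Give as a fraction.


FPR = FP / (FP + TN) = 28 / 89 = 28/89.

28/89


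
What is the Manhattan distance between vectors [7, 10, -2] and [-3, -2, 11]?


d = sum of absolute differences: |7--3|=10 + |10--2|=12 + |-2-11|=13 = 35.

35


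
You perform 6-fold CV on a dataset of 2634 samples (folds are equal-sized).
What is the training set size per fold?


Each validation fold has 2634/6 = 439 samples. Training set = 2634 - 439 = 2195.

2195


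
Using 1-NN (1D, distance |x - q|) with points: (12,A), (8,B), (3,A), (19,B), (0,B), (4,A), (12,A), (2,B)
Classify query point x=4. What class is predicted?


Distances: |12-4|=8, |8-4|=4, |3-4|=1, |19-4|=15, |0-4|=4, |4-4|=0, |12-4|=8, |2-4|=2. 1 nearest: (4,A). Counts: {'A': 1}. Majority class: A.

A


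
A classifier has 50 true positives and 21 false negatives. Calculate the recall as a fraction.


Recall = TP / (TP + FN) = 50 / 71 = 50/71.

50/71


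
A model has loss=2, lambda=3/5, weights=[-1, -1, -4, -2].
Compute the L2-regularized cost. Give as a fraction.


L2 sq norm = sum(w^2) = 22. J = 2 + 3/5 * 22 = 76/5.

76/5


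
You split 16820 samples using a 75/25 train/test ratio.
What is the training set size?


Test set = 16820 * 25% = 4205. Training set = 16820 - 4205 = 12615.

12615


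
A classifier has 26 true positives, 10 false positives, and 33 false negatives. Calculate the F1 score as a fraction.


Precision = 26/36 = 13/18. Recall = 26/59 = 26/59. F1 = 2*P*R/(P+R) = 52/95.

52/95


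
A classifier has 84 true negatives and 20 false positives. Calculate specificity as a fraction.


Specificity = TN / (TN + FP) = 84 / 104 = 21/26.

21/26


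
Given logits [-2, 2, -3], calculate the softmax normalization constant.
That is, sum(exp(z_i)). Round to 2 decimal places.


Denom = e^-2=0.1353 + e^2=7.3891 + e^-3=0.0498. Sum = 7.5742, which rounds to 7.57.

7.57


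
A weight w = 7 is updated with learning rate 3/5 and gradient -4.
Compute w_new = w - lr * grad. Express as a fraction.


w_new = 7 - 3/5 * -4 = 7 - -12/5 = 47/5.

47/5


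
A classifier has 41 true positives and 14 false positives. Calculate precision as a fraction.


Precision = TP / (TP + FP) = 41 / 55 = 41/55.

41/55


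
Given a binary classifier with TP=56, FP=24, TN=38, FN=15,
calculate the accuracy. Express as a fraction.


Accuracy = (TP + TN) / (TP + TN + FP + FN) = (56 + 38) / 133 = 94/133.

94/133


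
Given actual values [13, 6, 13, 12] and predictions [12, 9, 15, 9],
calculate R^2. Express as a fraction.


Mean(y) = 11. SS_res = 23. SS_tot = 34. R^2 = 1 - 23/(34) = 11/34.

11/34


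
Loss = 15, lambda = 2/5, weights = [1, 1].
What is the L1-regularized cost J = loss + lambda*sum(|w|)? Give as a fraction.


L1 norm = sum(|w|) = 2. J = 15 + 2/5 * 2 = 79/5.

79/5


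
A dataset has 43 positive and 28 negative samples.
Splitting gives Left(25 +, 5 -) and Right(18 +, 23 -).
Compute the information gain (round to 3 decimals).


H(parent) = 0.9676. H(left) = 0.6500, H(right) = 0.9892. Weighted = (30/71)*0.6500 + (41/71)*0.9892 = 0.8459. IG = 0.9676 - 0.8459 = 0.1217, which rounds to 0.122.

0.122


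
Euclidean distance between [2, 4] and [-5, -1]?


d = sqrt(sum of squared differences). (2--5)^2=49, (4--1)^2=25. Sum = 74.

sqrt(74)


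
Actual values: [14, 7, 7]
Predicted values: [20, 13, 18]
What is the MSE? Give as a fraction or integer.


MSE = (1/3) * ((14-20)^2=36 + (7-13)^2=36 + (7-18)^2=121). Sum = 193. MSE = 193/3.

193/3


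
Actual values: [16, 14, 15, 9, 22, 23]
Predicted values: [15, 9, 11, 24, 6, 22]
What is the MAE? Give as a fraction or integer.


MAE = (1/6) * (|16-15|=1 + |14-9|=5 + |15-11|=4 + |9-24|=15 + |22-6|=16 + |23-22|=1). Sum = 42. MAE = 7.

7


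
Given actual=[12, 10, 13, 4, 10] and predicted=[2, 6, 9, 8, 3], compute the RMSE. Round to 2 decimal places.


MSE = 39.4000. RMSE = sqrt(39.4000) = 6.28.

6.28


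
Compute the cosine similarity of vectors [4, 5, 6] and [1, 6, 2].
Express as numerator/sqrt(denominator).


dot = 46. |a|^2 = 77, |b|^2 = 41. cos = 46/sqrt(3157).

46/sqrt(3157)


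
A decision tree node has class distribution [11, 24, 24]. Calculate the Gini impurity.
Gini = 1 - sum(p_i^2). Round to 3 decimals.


Total = 59. Proportions: 11/59, 24/59, 24/59. sum(p_i^2) = 0.3657. Gini = 1 - 0.3657 = 0.6343, which rounds to 0.634.

0.634


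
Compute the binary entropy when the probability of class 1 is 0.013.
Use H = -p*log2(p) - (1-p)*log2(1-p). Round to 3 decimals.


H = -0.013*log2(0.013) - 0.987*log2(0.987) = 0.100.

0.100


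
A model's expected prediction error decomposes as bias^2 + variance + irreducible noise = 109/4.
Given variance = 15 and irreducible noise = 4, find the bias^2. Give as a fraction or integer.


Total error = bias^2 + variance + irreducible noise. So bias^2 = 109/4 - 15 - 4 = 33/4.

33/4


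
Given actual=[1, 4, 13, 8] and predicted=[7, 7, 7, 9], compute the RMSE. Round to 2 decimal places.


MSE = 20.5000. RMSE = sqrt(20.5000) = 4.53.

4.53


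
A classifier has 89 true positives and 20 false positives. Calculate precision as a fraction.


Precision = TP / (TP + FP) = 89 / 109 = 89/109.

89/109


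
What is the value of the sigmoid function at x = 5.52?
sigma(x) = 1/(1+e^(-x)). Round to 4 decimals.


sigma(5.52) = 1/(1+e^(-5.52)) = 1/(1+0.004006) = 1/1.004006 = 0.9960.

0.9960
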